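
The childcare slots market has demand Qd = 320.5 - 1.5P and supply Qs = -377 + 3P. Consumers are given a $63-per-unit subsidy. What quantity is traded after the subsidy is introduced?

Pre-subsidy: 320.5 - 1.5P = -377 + 3P gives P* = 155, Q* = 88.
With the rebate, buyers effectively pay Pb = Ps − 63, where Ps is the price sellers receive.
Demand in terms of Ps becomes Qd = 320.5 − 1.5(Ps − 63) = 415 - 1.5Ps. Setting this equal to supply: 415 - 1.5Ps = -377 + 3Ps, so Ps = 176.
Buyers pay Pb = 176 − 63 = 113; Q' = -377 + 3·176 = 151.

Q' = 151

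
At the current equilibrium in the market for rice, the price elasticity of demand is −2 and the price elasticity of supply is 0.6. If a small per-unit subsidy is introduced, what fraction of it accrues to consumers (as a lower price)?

For a small subsidy around the equilibrium, the benefit split depends on the relative slopes, which at a point are proportional to the elasticities.
Buyer share = εs/(εs + |εd|) = 0.6/(0.6 + 2) = 3/13; seller share = |εd|/(εs + |εd|) = 10/13.

Consumer share = 3/13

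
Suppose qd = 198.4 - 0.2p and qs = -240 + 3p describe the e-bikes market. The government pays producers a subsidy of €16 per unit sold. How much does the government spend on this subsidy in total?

Pre-subsidy: 198.4 - 0.2p = -240 + 3p gives p* = 137, q* = 171.
With the subsidy, sellers receive ps = pb + 16 for each unit, where pb is the price buyers pay.
Supply in terms of pb becomes qs = -240 + 3(pb + 16) = -192 + 3pb. Setting this equal to demand: 198.4 - 0.2pb = -192 + 3pb, so pb = 122.
Sellers receive ps = 122 + 16 = 138; q' = 198.4 − 0.2·122 = 174.
Government outlay = subsidy × quantity = 16 × 174 = 2784.

Government cost = €2784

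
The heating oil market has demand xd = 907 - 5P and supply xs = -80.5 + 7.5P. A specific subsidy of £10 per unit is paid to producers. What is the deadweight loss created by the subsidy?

Pre-subsidy: 907 - 5P = -80.5 + 7.5P gives P* = 79, x* = 512.
With the subsidy, sellers receive Ps = Pb + 10 for each unit, where Pb is the price buyers pay.
Supply in terms of Pb becomes xs = -80.5 + 7.5(Pb + 10) = -5.5 + 7.5Pb. Setting this equal to demand: 907 - 5Pb = -5.5 + 7.5Pb, so Pb = 73.
Sellers receive Ps = 73 + 10 = 83; x' = 907 − 5·73 = 542.
The subsidy expands output by 542 − 512 = 30 past the efficient level; on those units the gap between marginal cost and willingness to pay runs from 0 up to 10.
DWL = ½ × 10 × 30 = 150.

Deadweight loss = £150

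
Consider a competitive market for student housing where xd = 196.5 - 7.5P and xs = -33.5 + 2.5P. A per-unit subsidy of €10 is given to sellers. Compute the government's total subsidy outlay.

Pre-subsidy: 196.5 - 7.5P = -33.5 + 2.5P gives P* = 23, x* = 24.
With the subsidy, sellers receive Ps = Pb + 10 for each unit, where Pb is the price buyers pay.
Supply in terms of Pb becomes xs = -33.5 + 2.5(Pb + 10) = -8.5 + 2.5Pb. Setting this equal to demand: 196.5 - 7.5Pb = -8.5 + 2.5Pb, so Pb = 20.5.
Sellers receive Ps = 20.5 + 10 = 30.5; x' = 196.5 − 7.5·20.5 = 42.75.
Government outlay = subsidy × quantity = 10 × 42.75 = 427.5.

Government cost = €427.5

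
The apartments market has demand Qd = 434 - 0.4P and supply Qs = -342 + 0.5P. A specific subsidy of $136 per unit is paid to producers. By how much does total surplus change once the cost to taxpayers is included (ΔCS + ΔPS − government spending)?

Net change in total surplus = -18496/9

Pre-subsidy: 434 - 0.4P = -342 + 0.5P gives P* = 7760/9, Q* = 802/9.
With the subsidy, sellers receive Ps = Pb + 136 for each unit, where Pb is the price buyers pay.
Supply in terms of Pb becomes Qs = -342 + 0.5(Pb + 136) = -274 + 0.5Pb. Setting this equal to demand: 434 - 0.4Pb = -274 + 0.5Pb, so Pb = 2360/3.
Sellers receive Ps = 2360/3 + 136 = 2768/3; Q' = 434 − 0.4·(2360/3) = 358/3.
ΔCS = ½(802/9 + 358/3)(7760/9 − 2360/3) = 637840/81; ΔPS = ½(802/9 + 358/3)(2768/3 − 7760/9) = 510272/81.
Government spending = 136 × 358/3 = 48688/3.
Net change = 637840/81 + 510272/81 − 48688/3 = -18496/9. The loss equals the DWL triangle ½·136·272/9.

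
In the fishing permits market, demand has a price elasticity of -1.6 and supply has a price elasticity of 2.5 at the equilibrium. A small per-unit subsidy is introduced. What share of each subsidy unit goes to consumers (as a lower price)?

Consumer share = 25/41

For a small subsidy around the equilibrium, the benefit split depends on the relative slopes, which at a point are proportional to the elasticities.
Buyer share = εs/(εs + |εd|) = 2.5/(2.5 + 1.6) = 25/41; seller share = |εd|/(εs + |εd|) = 16/41.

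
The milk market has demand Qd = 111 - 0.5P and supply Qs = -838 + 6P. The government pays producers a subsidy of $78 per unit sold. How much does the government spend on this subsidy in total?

Pre-subsidy: 111 - 0.5P = -838 + 6P gives P* = 146, Q* = 38.
With the subsidy, sellers receive Ps = Pb + 78 for each unit, where Pb is the price buyers pay.
Supply in terms of Pb becomes Qs = -838 + 6(Pb + 78) = -370 + 6Pb. Setting this equal to demand: 111 - 0.5Pb = -370 + 6Pb, so Pb = 74.
Sellers receive Ps = 74 + 78 = 152; Q' = 111 − 0.5·74 = 74.
Government outlay = subsidy × quantity = 78 × 74 = 5772.

Government cost = $5772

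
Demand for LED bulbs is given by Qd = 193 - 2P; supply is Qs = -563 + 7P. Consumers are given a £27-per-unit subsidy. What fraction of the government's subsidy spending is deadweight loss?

Pre-subsidy: 193 - 2P = -563 + 7P gives P* = 84, Q* = 25.
With the rebate, buyers effectively pay Pb = Ps − 27, where Ps is the price sellers receive.
Demand in terms of Ps becomes Qd = 193 − 2(Ps − 27) = 247 - 2Ps. Setting this equal to supply: 247 - 2Ps = -563 + 7Ps, so Ps = 90.
Buyers pay Pb = 90 − 27 = 63; Q' = -563 + 7·90 = 67.
ΔCS = ½(25 + 67)(84 − 63) = 966; ΔPS = ½(25 + 67)(90 − 84) = 276.
Government spending = 27 × 67 = 1809.
DWL = ½ × 27 × (67 − 25) = 567; fraction = 567 / 1809 = 21/67.

DWL / government spending = 21/67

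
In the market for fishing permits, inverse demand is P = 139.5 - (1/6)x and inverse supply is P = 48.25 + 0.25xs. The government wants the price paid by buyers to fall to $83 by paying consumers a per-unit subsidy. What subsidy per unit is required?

Required subsidy s = $50 per unit

At a buyer price of 83, quantity demanded is 837 − 6·83 = 339.
Sellers supply 339 only when they receive Ps = 48.25 + 0.25·339 = 133.
s = Ps − Pb = 133 − 83 = 50.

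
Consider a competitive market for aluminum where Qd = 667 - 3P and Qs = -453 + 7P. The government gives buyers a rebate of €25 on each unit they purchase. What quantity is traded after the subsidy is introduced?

Pre-subsidy: 667 - 3P = -453 + 7P gives P* = 112, Q* = 331.
With the rebate, buyers effectively pay Pb = Ps − 25, where Ps is the price sellers receive.
Demand in terms of Ps becomes Qd = 667 − 3(Ps − 25) = 742 - 3Ps. Setting this equal to supply: 742 - 3Ps = -453 + 7Ps, so Ps = 119.5.
Buyers pay Pb = 119.5 − 25 = 94.5; Q' = -453 + 7·119.5 = 383.5.

Q' = 383.5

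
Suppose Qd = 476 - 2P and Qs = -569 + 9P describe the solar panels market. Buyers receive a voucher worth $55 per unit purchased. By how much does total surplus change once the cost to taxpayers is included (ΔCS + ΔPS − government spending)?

Net change in total surplus = -$2475

Pre-subsidy: 476 - 2P = -569 + 9P gives P* = 95, Q* = 286.
With the rebate, buyers effectively pay Pb = Ps − 55, where Ps is the price sellers receive.
Demand in terms of Ps becomes Qd = 476 − 2(Ps − 55) = 586 - 2Ps. Setting this equal to supply: 586 - 2Ps = -569 + 9Ps, so Ps = 105.
Buyers pay Pb = 105 − 55 = 50; Q' = -569 + 9·105 = 376.
ΔCS = ½(286 + 376)(95 − 50) = 14895; ΔPS = ½(286 + 376)(105 − 95) = 3310.
Government spending = 55 × 376 = 20680.
Net change = 14895 + 3310 − 20680 = -2475. The loss equals the DWL triangle ½·55·90.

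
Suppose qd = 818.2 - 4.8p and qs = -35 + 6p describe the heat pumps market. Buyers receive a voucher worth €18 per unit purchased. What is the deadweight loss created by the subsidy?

Pre-subsidy: 818.2 - 4.8p = -35 + 6p gives p* = 79, q* = 439.
With the rebate, buyers effectively pay pb = ps − 18, where ps is the price sellers receive.
Demand in terms of ps becomes qd = 818.2 − 4.8(ps − 18) = 904.6 - 4.8ps. Setting this equal to supply: 904.6 - 4.8ps = -35 + 6ps, so ps = 87.
Buyers pay pb = 87 − 18 = 69; q' = -35 + 6·87 = 487.
The subsidy expands output by 487 − 439 = 48 past the efficient level; on those units the gap between marginal cost and willingness to pay runs from 0 up to 18.
DWL = ½ × 18 × 48 = 432.

Deadweight loss = €432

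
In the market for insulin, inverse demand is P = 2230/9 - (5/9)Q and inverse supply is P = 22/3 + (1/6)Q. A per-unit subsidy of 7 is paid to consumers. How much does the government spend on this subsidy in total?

Government cost = 31178/13

Pre-subsidy: 2230/9 - (5/9)Q = 22/3 + (1/6)Q gives Q* = 4328/13 and P* = 2450/39.
With the rebate, buyers effectively pay Pb = Ps − 7, where Ps is the price sellers receive.
On the curves, Pb = 2230/9 - (5/9)Q and Ps = 22/3 + (1/6)Q; the wedge Ps − Pb = 7 gives 22/3 + (1/6)Q − (2230/9 - (5/9)Q) = 7, so Q' = 4454/13.
Then Pb = 2230/9 − (5/9)·(4454/13) = 2240/39 and Ps = 22/3 + (1/6)·(4454/13) = 2513/39.
Government outlay = subsidy × quantity = 7 × 4454/13 = 31178/13.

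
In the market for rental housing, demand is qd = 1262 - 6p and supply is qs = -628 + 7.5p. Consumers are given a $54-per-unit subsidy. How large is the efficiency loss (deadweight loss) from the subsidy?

Pre-subsidy: 1262 - 6p = -628 + 7.5p gives p* = 140, q* = 422.
With the rebate, buyers effectively pay pb = ps − 54, where ps is the price sellers receive.
Demand in terms of ps becomes qd = 1262 − 6(ps − 54) = 1586 - 6ps. Setting this equal to supply: 1586 - 6ps = -628 + 7.5ps, so ps = 164.
Buyers pay pb = 164 − 54 = 110; q' = -628 + 7.5·164 = 602.
The subsidy expands output by 602 − 422 = 180 past the efficient level; on those units the gap between marginal cost and willingness to pay runs from 0 up to 54.
DWL = ½ × 54 × 180 = 4860.

Deadweight loss = $4860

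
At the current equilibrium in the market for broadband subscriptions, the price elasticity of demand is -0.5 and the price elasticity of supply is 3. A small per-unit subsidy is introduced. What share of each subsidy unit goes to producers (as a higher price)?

Producer share = 1/7

For a small subsidy around the equilibrium, the benefit split depends on the relative slopes, which at a point are proportional to the elasticities.
Buyer share = εs/(εs + |εd|) = 3/(3 + 0.5) = 6/7; seller share = |εd|/(εs + |εd|) = 1/7.
So producers capture 1/7 of the subsidy.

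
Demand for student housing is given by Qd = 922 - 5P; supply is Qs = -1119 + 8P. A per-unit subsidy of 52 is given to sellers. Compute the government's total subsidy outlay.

Government cost = 15444

Pre-subsidy: 922 - 5P = -1119 + 8P gives P* = 157, Q* = 137.
With the subsidy, sellers receive Ps = Pb + 52 for each unit, where Pb is the price buyers pay.
Supply in terms of Pb becomes Qs = -1119 + 8(Pb + 52) = -703 + 8Pb. Setting this equal to demand: 922 - 5Pb = -703 + 8Pb, so Pb = 125.
Sellers receive Ps = 125 + 52 = 177; Q' = 922 − 5·125 = 297.
Government outlay = subsidy × quantity = 52 × 297 = 15444.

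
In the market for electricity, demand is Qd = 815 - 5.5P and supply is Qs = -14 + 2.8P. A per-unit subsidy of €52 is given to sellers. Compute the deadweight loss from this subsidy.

Pre-subsidy: 815 - 5.5P = -14 + 2.8P gives P* = 8290/83, Q* = 22050/83.
With the subsidy, sellers receive Ps = Pb + 52 for each unit, where Pb is the price buyers pay.
Supply in terms of Pb becomes Qs = -14 + 2.8(Pb + 52) = 131.6 + 2.8Pb. Setting this equal to demand: 815 - 5.5Pb = 131.6 + 2.8Pb, so Pb = 6834/83.
Sellers receive Ps = 6834/83 + 52 = 11150/83; Q' = 815 − 5.5·(6834/83) = 30058/83.
The subsidy expands output by 30058/83 − 22050/83 = 8008/83 past the efficient level; on those units the gap between marginal cost and willingness to pay runs from 0 up to 52.
DWL = ½ × 52 × 8008/83 = 208208/83.

Deadweight loss = 208208/83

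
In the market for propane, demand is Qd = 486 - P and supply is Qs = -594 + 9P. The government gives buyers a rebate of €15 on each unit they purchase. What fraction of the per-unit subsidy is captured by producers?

Producer share = 0.1

Pre-subsidy: 486 - P = -594 + 9P gives P* = 108, Q* = 378.
With the rebate, buyers effectively pay Pb = Ps − 15, where Ps is the price sellers receive.
Demand in terms of Ps becomes Qd = 486 − 1(Ps − 15) = 501 - Ps. Setting this equal to supply: 501 - Ps = -594 + 9Ps, so Ps = 109.5.
Buyers pay Pb = 109.5 − 15 = 94.5; Q' = -594 + 9·109.5 = 391.5.
Buyers' price falls by P* − Pb = 108 − 94.5 = 13.5; sellers' price rises by Ps − P* = 109.5 − 108 = 1.5.
So producers capture 1.5/15 = 0.1 of each unit of subsidy.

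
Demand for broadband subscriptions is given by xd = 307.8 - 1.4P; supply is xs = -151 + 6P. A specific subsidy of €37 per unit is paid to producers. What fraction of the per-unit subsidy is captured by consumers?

Pre-subsidy: 307.8 - 1.4P = -151 + 6P gives P* = 62, x* = 221.
With the subsidy, sellers receive Ps = Pb + 37 for each unit, where Pb is the price buyers pay.
Supply in terms of Pb becomes xs = -151 + 6(Pb + 37) = 71 + 6Pb. Setting this equal to demand: 307.8 - 1.4Pb = 71 + 6Pb, so Pb = 32.
Sellers receive Ps = 32 + 37 = 69; x' = 307.8 − 1.4·32 = 263.
Buyers' price falls by P* − Pb = 62 − 32 = 30; sellers' price rises by Ps − P* = 69 − 62 = 7.
So consumers capture 30/37 = 30/37 of each unit of subsidy.

Consumer share = 30/37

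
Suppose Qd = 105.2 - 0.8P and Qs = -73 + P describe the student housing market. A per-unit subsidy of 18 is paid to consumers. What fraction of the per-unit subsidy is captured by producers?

Pre-subsidy: 105.2 - 0.8P = -73 + P gives P* = 99, Q* = 26.
With the rebate, buyers effectively pay Pb = Ps − 18, where Ps is the price sellers receive.
Demand in terms of Ps becomes Qd = 105.2 − 0.8(Ps − 18) = 119.6 - 0.8Ps. Setting this equal to supply: 119.6 - 0.8Ps = -73 + Ps, so Ps = 107.
Buyers pay Pb = 107 − 18 = 89; Q' = -73 + 1·107 = 34.
Buyers' price falls by P* − Pb = 99 − 89 = 10; sellers' price rises by Ps − P* = 107 − 99 = 8.
So producers capture 8/18 = 4/9 of each unit of subsidy.

Producer share = 4/9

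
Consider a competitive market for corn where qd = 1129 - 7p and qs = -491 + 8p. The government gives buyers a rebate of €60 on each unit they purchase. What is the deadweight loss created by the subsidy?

Deadweight loss = €6720

Pre-subsidy: 1129 - 7p = -491 + 8p gives p* = 108, q* = 373.
With the rebate, buyers effectively pay pb = ps − 60, where ps is the price sellers receive.
Demand in terms of ps becomes qd = 1129 − 7(ps − 60) = 1549 - 7ps. Setting this equal to supply: 1549 - 7ps = -491 + 8ps, so ps = 136.
Buyers pay pb = 136 − 60 = 76; q' = -491 + 8·136 = 597.
The subsidy expands output by 597 − 373 = 224 past the efficient level; on those units the gap between marginal cost and willingness to pay runs from 0 up to 60.
DWL = ½ × 60 × 224 = 6720.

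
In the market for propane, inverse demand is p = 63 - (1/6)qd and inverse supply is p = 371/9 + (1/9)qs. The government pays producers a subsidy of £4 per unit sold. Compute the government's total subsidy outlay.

Pre-subsidy: 63 - (1/6)q = 371/9 + (1/9)q gives q* = 78.4 and p* = 749/15.
With the subsidy, sellers receive ps = pb + 4 for each unit, where pb is the price buyers pay.
On the curves, pb = 63 - (1/6)q and ps = 371/9 + (1/9)q; the wedge ps − pb = 4 gives 371/9 + (1/9)q − (63 - (1/6)q) = 4, so q' = 92.8.
Then pb = 63 − (1/6)·92.8 = 713/15 and ps = 371/9 + (1/9)·92.8 = 773/15.
Government outlay = subsidy × quantity = 4 × 92.8 = 371.2.

Government cost = £371.2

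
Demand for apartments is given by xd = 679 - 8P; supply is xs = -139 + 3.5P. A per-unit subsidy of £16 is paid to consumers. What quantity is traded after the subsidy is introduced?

x' = 3425/23

Pre-subsidy: 679 - 8P = -139 + 3.5P gives P* = 1636/23, x* = 2529/23.
With the rebate, buyers effectively pay Pb = Ps − 16, where Ps is the price sellers receive.
Demand in terms of Ps becomes xd = 679 − 8(Ps − 16) = 807 - 8Ps. Setting this equal to supply: 807 - 8Ps = -139 + 3.5Ps, so Ps = 1892/23.
Buyers pay Pb = 1892/23 − 16 = 1524/23; x' = -139 + 3.5·(1892/23) = 3425/23.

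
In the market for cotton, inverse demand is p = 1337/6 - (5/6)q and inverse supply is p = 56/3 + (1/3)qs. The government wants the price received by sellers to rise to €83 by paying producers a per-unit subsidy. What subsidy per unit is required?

At a seller price of 83, quantity supplied is -56 + 3·83 = 193.
Buyers absorb 193 only when they pay pb = 1337/6 − (5/6)·193 = 62.
s = ps − pb = 83 − 62 = 21.

Required subsidy s = €21 per unit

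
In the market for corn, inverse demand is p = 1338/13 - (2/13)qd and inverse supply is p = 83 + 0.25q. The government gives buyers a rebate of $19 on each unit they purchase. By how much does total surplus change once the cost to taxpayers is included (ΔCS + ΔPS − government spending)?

Pre-subsidy: 1338/13 - (2/13)q = 83 + 0.25q gives q* = 148/3 and p* = 286/3.
With the rebate, buyers effectively pay pb = ps − 19, where ps is the price sellers receive.
On the curves, pb = 1338/13 - (2/13)q and ps = 83 + 0.25q; the wedge ps − pb = 19 gives 83 + 0.25q − (1338/13 - (2/13)q) = 19, so q' = 2024/21.
Then pb = 1338/13 − (2/13)·(2024/21) = 1850/21 and ps = 83 + 0.25·(2024/21) = 2249/21.
ΔCS = ½(148/3 + 2024/21)(286/3 − 1850/21) = 25840/49; ΔPS = ½(148/3 + 2024/21)(2249/21 − 286/3) = 41990/49.
Government spending = 19 × 2024/21 = 38456/21.
Net change = 25840/49 + 41990/49 − 38456/21 = -9386/21. The loss equals the DWL triangle ½·19·988/21.

Net change in total surplus = -9386/21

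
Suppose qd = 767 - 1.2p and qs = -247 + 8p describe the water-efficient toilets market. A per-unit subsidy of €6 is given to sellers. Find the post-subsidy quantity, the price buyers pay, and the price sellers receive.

q' = 641; buyers pay €105; sellers receive €111

Pre-subsidy: 767 - 1.2p = -247 + 8p gives p* = 2535/23, q* = 14599/23.
With the subsidy, sellers receive ps = pb + 6 for each unit, where pb is the price buyers pay.
Supply in terms of pb becomes qs = -247 + 8(pb + 6) = -199 + 8pb. Setting this equal to demand: 767 - 1.2pb = -199 + 8pb, so pb = 105.
Sellers receive ps = 105 + 6 = 111; q' = 767 − 1.2·105 = 641.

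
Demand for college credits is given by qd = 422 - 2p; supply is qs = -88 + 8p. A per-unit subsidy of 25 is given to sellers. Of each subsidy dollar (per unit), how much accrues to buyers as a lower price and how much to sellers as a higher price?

Buyers gain 20 per unit; sellers gain 5 per unit

Pre-subsidy: 422 - 2p = -88 + 8p gives p* = 51, q* = 320.
With the subsidy, sellers receive ps = pb + 25 for each unit, where pb is the price buyers pay.
Supply in terms of pb becomes qs = -88 + 8(pb + 25) = 112 + 8pb. Setting this equal to demand: 422 - 2pb = 112 + 8pb, so pb = 31.
Sellers receive ps = 31 + 25 = 56; q' = 422 − 2·31 = 360.
Buyers' price falls by p* − pb = 51 − 31 = 20; sellers' price rises by ps − p* = 56 − 51 = 5.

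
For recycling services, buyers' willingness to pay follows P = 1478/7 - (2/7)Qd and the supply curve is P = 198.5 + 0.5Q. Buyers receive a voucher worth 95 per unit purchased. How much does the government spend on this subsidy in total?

Government cost = 13015

Pre-subsidy: 1478/7 - (2/7)Q = 198.5 + 0.5Q gives Q* = 177/11 and P* = 2272/11.
With the rebate, buyers effectively pay Pb = Ps − 95, where Ps is the price sellers receive.
On the curves, Pb = 1478/7 - (2/7)Q and Ps = 198.5 + 0.5Q; the wedge Ps − Pb = 95 gives 198.5 + 0.5Q − (1478/7 - (2/7)Q) = 95, so Q' = 137.
Then Pb = 1478/7 − (2/7)·137 = 172 and Ps = 198.5 + 0.5·137 = 267.
Government outlay = subsidy × quantity = 95 × 137 = 13015.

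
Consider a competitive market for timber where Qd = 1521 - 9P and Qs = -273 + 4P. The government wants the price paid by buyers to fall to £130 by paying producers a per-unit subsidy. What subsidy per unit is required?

At a buyer price of 130, quantity demanded is 1521 − 9·130 = 351.
Sellers supply 351 only when they receive Ps with -273 + 4·Ps = 351, i.e. Ps = 156.
s = Ps − Pb = 156 − 130 = 26.

Required subsidy s = £26 per unit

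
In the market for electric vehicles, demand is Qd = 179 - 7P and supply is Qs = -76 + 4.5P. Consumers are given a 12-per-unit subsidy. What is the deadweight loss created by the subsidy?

Deadweight loss = 4536/23

Pre-subsidy: 179 - 7P = -76 + 4.5P gives P* = 510/23, Q* = 547/23.
With the rebate, buyers effectively pay Pb = Ps − 12, where Ps is the price sellers receive.
Demand in terms of Ps becomes Qd = 179 − 7(Ps − 12) = 263 - 7Ps. Setting this equal to supply: 263 - 7Ps = -76 + 4.5Ps, so Ps = 678/23.
Buyers pay Pb = 678/23 − 12 = 402/23; Q' = -76 + 4.5·(678/23) = 1303/23.
The subsidy expands output by 1303/23 − 547/23 = 756/23 past the efficient level; on those units the gap between marginal cost and willingness to pay runs from 0 up to 12.
DWL = ½ × 12 × 756/23 = 4536/23.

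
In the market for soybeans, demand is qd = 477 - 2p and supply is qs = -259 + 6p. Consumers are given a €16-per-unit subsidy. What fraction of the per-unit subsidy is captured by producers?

Pre-subsidy: 477 - 2p = -259 + 6p gives p* = 92, q* = 293.
With the rebate, buyers effectively pay pb = ps − 16, where ps is the price sellers receive.
Demand in terms of ps becomes qd = 477 − 2(ps − 16) = 509 - 2ps. Setting this equal to supply: 509 - 2ps = -259 + 6ps, so ps = 96.
Buyers pay pb = 96 − 16 = 80; q' = -259 + 6·96 = 317.
Buyers' price falls by p* − pb = 92 − 80 = 12; sellers' price rises by ps − p* = 96 − 92 = 4.
So producers capture 4/16 = 0.25 of each unit of subsidy.

Producer share = 0.25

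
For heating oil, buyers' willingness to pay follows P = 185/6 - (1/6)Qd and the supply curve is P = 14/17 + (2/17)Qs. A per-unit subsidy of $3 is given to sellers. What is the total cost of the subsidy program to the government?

Pre-subsidy: 185/6 - (1/6)Q = 14/17 + (2/17)Q gives Q* = 3061/29 and P* = 384/29.
With the subsidy, sellers receive Ps = Pb + 3 for each unit, where Pb is the price buyers pay.
On the curves, Pb = 185/6 - (1/6)Q and Ps = 14/17 + (2/17)Q; the wedge Ps − Pb = 3 gives 14/17 + (2/17)Q − (185/6 - (1/6)Q) = 3, so Q' = 3367/29.
Then Pb = 185/6 − (1/6)·(3367/29) = 333/29 and Ps = 14/17 + (2/17)·(3367/29) = 420/29.
Government outlay = subsidy × quantity = 3 × 3367/29 = 10101/29.

Government cost = 10101/29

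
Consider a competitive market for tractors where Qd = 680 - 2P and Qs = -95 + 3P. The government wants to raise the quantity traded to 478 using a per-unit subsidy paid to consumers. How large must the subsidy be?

Required subsidy s = 90 per unit

At Q = 478, invert demand for the buyer price: Pb = (680 − 478)/2 = 101; invert supply for the seller price: Ps = (478 − (-95))/3 = 191.
The subsidy must fill the gap: s = Ps − Pb = 191 − 101 = 90.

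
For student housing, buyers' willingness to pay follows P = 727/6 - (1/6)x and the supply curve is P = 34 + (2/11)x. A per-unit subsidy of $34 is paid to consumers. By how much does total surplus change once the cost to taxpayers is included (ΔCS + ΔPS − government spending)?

Net change in total surplus = -38148/23

Pre-subsidy: 727/6 - (1/6)x = 34 + (2/11)x gives x* = 5753/23 and P* = 1828/23.
With the rebate, buyers effectively pay Pb = Ps − 34, where Ps is the price sellers receive.
On the curves, Pb = 727/6 - (1/6)x and Ps = 34 + (2/11)x; the wedge Ps − Pb = 34 gives 34 + (2/11)x − (727/6 - (1/6)x) = 34, so x' = 7997/23.
Then Pb = 727/6 − (1/6)·(7997/23) = 1454/23 and Ps = 34 + (2/11)·(7997/23) = 2236/23.
ΔCS = ½(5753/23 + 7997/23)(1828/23 − 1454/23) = 2571250/529; ΔPS = ½(5753/23 + 7997/23)(2236/23 − 1828/23) = 2805000/529.
Government spending = 34 × 7997/23 = 271898/23.
Net change = 2571250/529 + 2805000/529 − 271898/23 = -38148/23. The loss equals the DWL triangle ½·34·2244/23.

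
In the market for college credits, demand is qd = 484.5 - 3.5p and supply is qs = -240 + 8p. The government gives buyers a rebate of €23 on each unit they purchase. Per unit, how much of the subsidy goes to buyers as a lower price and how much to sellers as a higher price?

Pre-subsidy: 484.5 - 3.5p = -240 + 8p gives p* = 63, q* = 264.
With the rebate, buyers effectively pay pb = ps − 23, where ps is the price sellers receive.
Demand in terms of ps becomes qd = 484.5 − 3.5(ps − 23) = 565 - 3.5ps. Setting this equal to supply: 565 - 3.5ps = -240 + 8ps, so ps = 70.
Buyers pay pb = 70 − 23 = 47; q' = -240 + 8·70 = 320.
Buyers' price falls by p* − pb = 63 − 47 = 16; sellers' price rises by ps − p* = 70 − 63 = 7.

Buyers gain €16 per unit; sellers gain €7 per unit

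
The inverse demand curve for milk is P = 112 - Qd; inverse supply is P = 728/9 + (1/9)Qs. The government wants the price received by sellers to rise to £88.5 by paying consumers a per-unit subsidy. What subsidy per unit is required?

At a seller price of 88.5, quantity supplied is -728 + 9·88.5 = 68.5.
Buyers absorb 68.5 only when they pay Pb = 112 − 1·68.5 = 43.5.
s = Ps − Pb = 88.5 − 43.5 = 45.

Required subsidy s = £45 per unit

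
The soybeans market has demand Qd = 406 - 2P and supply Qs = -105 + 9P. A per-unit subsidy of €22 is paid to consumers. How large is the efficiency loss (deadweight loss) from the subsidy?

Pre-subsidy: 406 - 2P = -105 + 9P gives P* = 511/11, Q* = 3444/11.
With the rebate, buyers effectively pay Pb = Ps − 22, where Ps is the price sellers receive.
Demand in terms of Ps becomes Qd = 406 − 2(Ps − 22) = 450 - 2Ps. Setting this equal to supply: 450 - 2Ps = -105 + 9Ps, so Ps = 555/11.
Buyers pay Pb = 555/11 − 22 = 313/11; Q' = -105 + 9·(555/11) = 3840/11.
The subsidy expands output by 3840/11 − 3444/11 = 36 past the efficient level; on those units the gap between marginal cost and willingness to pay runs from 0 up to 22.
DWL = ½ × 22 × 36 = 396.

Deadweight loss = €396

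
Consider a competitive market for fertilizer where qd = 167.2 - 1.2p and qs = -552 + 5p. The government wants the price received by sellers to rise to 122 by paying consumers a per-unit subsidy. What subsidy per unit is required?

Required subsidy s = 31 per unit

At a seller price of 122, quantity supplied is -552 + 5·122 = 58.
Buyers absorb 58 only when they pay pb with 167.2 − 1.2·pb = 58, i.e. pb = 91.
s = ps − pb = 122 − 91 = 31.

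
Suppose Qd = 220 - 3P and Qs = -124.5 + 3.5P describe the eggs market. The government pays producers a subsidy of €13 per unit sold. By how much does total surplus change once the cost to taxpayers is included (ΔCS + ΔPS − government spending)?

Pre-subsidy: 220 - 3P = -124.5 + 3.5P gives P* = 53, Q* = 61.
With the subsidy, sellers receive Ps = Pb + 13 for each unit, where Pb is the price buyers pay.
Supply in terms of Pb becomes Qs = -124.5 + 3.5(Pb + 13) = -79 + 3.5Pb. Setting this equal to demand: 220 - 3Pb = -79 + 3.5Pb, so Pb = 46.
Sellers receive Ps = 46 + 13 = 59; Q' = 220 − 3·46 = 82.
ΔCS = ½(61 + 82)(53 − 46) = 500.5; ΔPS = ½(61 + 82)(59 − 53) = 429.
Government spending = 13 × 82 = 1066.
Net change = 500.5 + 429 − 1066 = -136.5. The loss equals the DWL triangle ½·13·21.

Net change in total surplus = -€136.5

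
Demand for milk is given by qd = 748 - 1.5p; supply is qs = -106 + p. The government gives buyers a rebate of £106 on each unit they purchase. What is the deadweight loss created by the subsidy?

Deadweight loss = £3370.8

Pre-subsidy: 748 - 1.5p = -106 + p gives p* = 341.6, q* = 235.6.
With the rebate, buyers effectively pay pb = ps − 106, where ps is the price sellers receive.
Demand in terms of ps becomes qd = 748 − 1.5(ps − 106) = 907 - 1.5ps. Setting this equal to supply: 907 - 1.5ps = -106 + ps, so ps = 405.2.
Buyers pay pb = 405.2 − 106 = 299.2; q' = -106 + 1·405.2 = 299.2.
The subsidy expands output by 299.2 − 235.6 = 63.6 past the efficient level; on those units the gap between marginal cost and willingness to pay runs from 0 up to 106.
DWL = ½ × 106 × 63.6 = 3370.8.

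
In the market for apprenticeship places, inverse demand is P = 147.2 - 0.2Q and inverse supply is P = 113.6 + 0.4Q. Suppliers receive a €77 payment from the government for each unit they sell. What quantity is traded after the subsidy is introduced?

Q' = 553/3

Pre-subsidy: 147.2 - 0.2Q = 113.6 + 0.4Q gives Q* = 56 and P* = 136.
With the subsidy, sellers receive Ps = Pb + 77 for each unit, where Pb is the price buyers pay.
On the curves, Pb = 147.2 - 0.2Q and Ps = 113.6 + 0.4Q; the wedge Ps − Pb = 77 gives 113.6 + 0.4Q − (147.2 - 0.2Q) = 77, so Q' = 553/3.
Then Pb = 147.2 − 0.2·(553/3) = 331/3 and Ps = 113.6 + 0.4·(553/3) = 562/3.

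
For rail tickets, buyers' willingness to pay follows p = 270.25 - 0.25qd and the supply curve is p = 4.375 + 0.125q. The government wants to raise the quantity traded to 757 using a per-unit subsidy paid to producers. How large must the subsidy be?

At q = 757, from the demand curve buyers pay pb = 270.25 − 0.25·757 = 81; from the supply curve sellers need ps = 4.375 + 0.125·757 = 99.
The subsidy must fill the gap: s = ps − pb = 99 − 81 = 18.

Required subsidy s = 18 per unit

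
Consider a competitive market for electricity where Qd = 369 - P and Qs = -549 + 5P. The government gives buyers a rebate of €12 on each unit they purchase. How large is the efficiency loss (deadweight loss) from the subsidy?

Deadweight loss = €60

Pre-subsidy: 369 - P = -549 + 5P gives P* = 153, Q* = 216.
With the rebate, buyers effectively pay Pb = Ps − 12, where Ps is the price sellers receive.
Demand in terms of Ps becomes Qd = 369 − 1(Ps − 12) = 381 - Ps. Setting this equal to supply: 381 - Ps = -549 + 5Ps, so Ps = 155.
Buyers pay Pb = 155 − 12 = 143; Q' = -549 + 5·155 = 226.
The subsidy expands output by 226 − 216 = 10 past the efficient level; on those units the gap between marginal cost and willingness to pay runs from 0 up to 12.
DWL = ½ × 12 × 10 = 60.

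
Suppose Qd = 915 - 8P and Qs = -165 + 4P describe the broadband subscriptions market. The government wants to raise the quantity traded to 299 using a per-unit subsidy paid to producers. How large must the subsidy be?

At Q = 299, invert demand for the buyer price: Pb = (915 − 299)/8 = 77; invert supply for the seller price: Ps = (299 − (-165))/4 = 116.
The subsidy must fill the gap: s = Ps − Pb = 116 − 77 = 39.

Required subsidy s = 39 per unit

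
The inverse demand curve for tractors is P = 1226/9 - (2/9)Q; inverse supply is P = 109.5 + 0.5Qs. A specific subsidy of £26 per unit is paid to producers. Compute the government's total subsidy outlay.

Government cost = £1898

Pre-subsidy: 1226/9 - (2/9)Q = 109.5 + 0.5Q gives Q* = 37 and P* = 128.
With the subsidy, sellers receive Ps = Pb + 26 for each unit, where Pb is the price buyers pay.
On the curves, Pb = 1226/9 - (2/9)Q and Ps = 109.5 + 0.5Q; the wedge Ps − Pb = 26 gives 109.5 + 0.5Q − (1226/9 - (2/9)Q) = 26, so Q' = 73.
Then Pb = 1226/9 − (2/9)·73 = 120 and Ps = 109.5 + 0.5·73 = 146.
Government outlay = subsidy × quantity = 26 × 73 = 1898.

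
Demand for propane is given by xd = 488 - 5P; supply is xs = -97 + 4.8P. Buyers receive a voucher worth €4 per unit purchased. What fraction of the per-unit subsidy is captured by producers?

Pre-subsidy: 488 - 5P = -97 + 4.8P gives P* = 2925/49, x* = 9287/49.
With the rebate, buyers effectively pay Pb = Ps − 4, where Ps is the price sellers receive.
Demand in terms of Ps becomes xd = 488 − 5(Ps − 4) = 508 - 5Ps. Setting this equal to supply: 508 - 5Ps = -97 + 4.8Ps, so Ps = 3025/49.
Buyers pay Pb = 3025/49 − 4 = 2829/49; x' = -97 + 4.8·(3025/49) = 9767/49.
Buyers' price falls by P* − Pb = 2925/49 − 2829/49 = 96/49; sellers' price rises by Ps − P* = 3025/49 − 2925/49 = 100/49.
So producers capture (100/49)/4 = 25/49 of each unit of subsidy.

Producer share = 25/49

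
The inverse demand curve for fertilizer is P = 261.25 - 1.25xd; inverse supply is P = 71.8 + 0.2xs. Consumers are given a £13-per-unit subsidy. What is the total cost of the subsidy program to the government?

Pre-subsidy: 261.25 - 1.25x = 71.8 + 0.2x gives x* = 3789/29 and P* = 2840/29.
With the rebate, buyers effectively pay Pb = Ps − 13, where Ps is the price sellers receive.
On the curves, Pb = 261.25 - 1.25x and Ps = 71.8 + 0.2x; the wedge Ps − Pb = 13 gives 71.8 + 0.2x − (261.25 - 1.25x) = 13, so x' = 4049/29.
Then Pb = 261.25 − 1.25·(4049/29) = 2515/29 and Ps = 71.8 + 0.2·(4049/29) = 2892/29.
Government outlay = subsidy × quantity = 13 × 4049/29 = 52637/29.

Government cost = 52637/29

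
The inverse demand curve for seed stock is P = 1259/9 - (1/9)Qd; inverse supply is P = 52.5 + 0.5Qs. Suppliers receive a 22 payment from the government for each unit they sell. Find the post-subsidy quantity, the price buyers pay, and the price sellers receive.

Q' = 179; buyers pay 120; sellers receive 142

Pre-subsidy: 1259/9 - (1/9)Q = 52.5 + 0.5Q gives Q* = 143 and P* = 124.
With the subsidy, sellers receive Ps = Pb + 22 for each unit, where Pb is the price buyers pay.
On the curves, Pb = 1259/9 - (1/9)Q and Ps = 52.5 + 0.5Q; the wedge Ps − Pb = 22 gives 52.5 + 0.5Q − (1259/9 - (1/9)Q) = 22, so Q' = 179.
Then Pb = 1259/9 − (1/9)·179 = 120 and Ps = 52.5 + 0.5·179 = 142.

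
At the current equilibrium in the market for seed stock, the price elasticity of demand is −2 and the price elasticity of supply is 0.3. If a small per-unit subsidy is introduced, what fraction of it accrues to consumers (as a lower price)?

For a small subsidy around the equilibrium, the benefit split depends on the relative slopes, which at a point are proportional to the elasticities.
Buyer share = εs/(εs + |εd|) = 0.3/(0.3 + 2) = 3/23; seller share = |εd|/(εs + |εd|) = 20/23.

Consumer share = 3/23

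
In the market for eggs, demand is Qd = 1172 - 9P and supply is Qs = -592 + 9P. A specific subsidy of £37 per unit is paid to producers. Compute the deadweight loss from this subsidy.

Pre-subsidy: 1172 - 9P = -592 + 9P gives P* = 98, Q* = 290.
With the subsidy, sellers receive Ps = Pb + 37 for each unit, where Pb is the price buyers pay.
Supply in terms of Pb becomes Qs = -592 + 9(Pb + 37) = -259 + 9Pb. Setting this equal to demand: 1172 - 9Pb = -259 + 9Pb, so Pb = 79.5.
Sellers receive Ps = 79.5 + 37 = 116.5; Q' = 1172 − 9·79.5 = 456.5.
The subsidy expands output by 456.5 − 290 = 166.5 past the efficient level; on those units the gap between marginal cost and willingness to pay runs from 0 up to 37.
DWL = ½ × 37 × 166.5 = 3080.25.

Deadweight loss = £3080.25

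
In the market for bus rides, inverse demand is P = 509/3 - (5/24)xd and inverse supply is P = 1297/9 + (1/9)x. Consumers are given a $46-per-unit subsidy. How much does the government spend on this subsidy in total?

Government cost = $10304

Pre-subsidy: 509/3 - (5/24)x = 1297/9 + (1/9)x gives x* = 80 and P* = 153.
With the rebate, buyers effectively pay Pb = Ps − 46, where Ps is the price sellers receive.
On the curves, Pb = 509/3 - (5/24)x and Ps = 1297/9 + (1/9)x; the wedge Ps − Pb = 46 gives 1297/9 + (1/9)x − (509/3 - (5/24)x) = 46, so x' = 224.
Then Pb = 509/3 − (5/24)·224 = 123 and Ps = 1297/9 + (1/9)·224 = 169.
Government outlay = subsidy × quantity = 46 × 224 = 10304.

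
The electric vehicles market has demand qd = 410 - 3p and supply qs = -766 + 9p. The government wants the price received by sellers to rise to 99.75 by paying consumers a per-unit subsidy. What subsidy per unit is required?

Required subsidy s = 7 per unit

At a seller price of 99.75, quantity supplied is -766 + 9·99.75 = 131.75.
Buyers absorb 131.75 only when they pay pb with 410 − 3·pb = 131.75, i.e. pb = 92.75.
s = ps − pb = 99.75 − 92.75 = 7.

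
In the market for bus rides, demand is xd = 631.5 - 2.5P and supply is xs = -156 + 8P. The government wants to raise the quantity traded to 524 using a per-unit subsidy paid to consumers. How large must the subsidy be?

At x = 524, invert demand for the buyer price: Pb = (631.5 − 524)/2.5 = 43; invert supply for the seller price: Ps = (524 − (-156))/8 = 85.
The subsidy must fill the gap: s = Ps − Pb = 85 − 43 = 42.

Required subsidy s = 42 per unit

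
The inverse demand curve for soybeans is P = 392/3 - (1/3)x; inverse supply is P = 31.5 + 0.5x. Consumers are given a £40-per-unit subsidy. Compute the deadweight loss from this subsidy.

Pre-subsidy: 392/3 - (1/3)x = 31.5 + 0.5x gives x* = 119 and P* = 91.
With the rebate, buyers effectively pay Pb = Ps − 40, where Ps is the price sellers receive.
On the curves, Pb = 392/3 - (1/3)x and Ps = 31.5 + 0.5x; the wedge Ps − Pb = 40 gives 31.5 + 0.5x − (392/3 - (1/3)x) = 40, so x' = 167.
Then Pb = 392/3 − (1/3)·167 = 75 and Ps = 31.5 + 0.5·167 = 115.
The subsidy expands output by 167 − 119 = 48 past the efficient level; on those units the gap between marginal cost and willingness to pay runs from 0 up to 40.
DWL = ½ × 40 × 48 = 960.

Deadweight loss = £960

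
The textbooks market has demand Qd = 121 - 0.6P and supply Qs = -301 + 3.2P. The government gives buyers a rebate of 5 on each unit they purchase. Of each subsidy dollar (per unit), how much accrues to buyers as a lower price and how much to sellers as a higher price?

Pre-subsidy: 121 - 0.6P = -301 + 3.2P gives P* = 2110/19, Q* = 1033/19.
With the rebate, buyers effectively pay Pb = Ps − 5, where Ps is the price sellers receive.
Demand in terms of Ps becomes Qd = 121 − 0.6(Ps − 5) = 124 - 0.6Ps. Setting this equal to supply: 124 - 0.6Ps = -301 + 3.2Ps, so Ps = 2125/19.
Buyers pay Pb = 2125/19 − 5 = 2030/19; Q' = -301 + 3.2·(2125/19) = 1081/19.
Buyers' price falls by P* − Pb = 2110/19 − 2030/19 = 80/19; sellers' price rises by Ps − P* = 2125/19 − 2110/19 = 15/19.

Buyers gain 80/19 per unit; sellers gain 15/19 per unit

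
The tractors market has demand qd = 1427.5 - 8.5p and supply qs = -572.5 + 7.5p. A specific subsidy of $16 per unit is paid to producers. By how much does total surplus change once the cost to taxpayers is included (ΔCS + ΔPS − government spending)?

Net change in total surplus = -$510

Pre-subsidy: 1427.5 - 8.5p = -572.5 + 7.5p gives p* = 125, q* = 365.
With the subsidy, sellers receive ps = pb + 16 for each unit, where pb is the price buyers pay.
Supply in terms of pb becomes qs = -572.5 + 7.5(pb + 16) = -452.5 + 7.5pb. Setting this equal to demand: 1427.5 - 8.5pb = -452.5 + 7.5pb, so pb = 117.5.
Sellers receive ps = 117.5 + 16 = 133.5; q' = 1427.5 − 8.5·117.5 = 428.75.
ΔCS = ½(365 + 428.75)(125 − 117.5) = 2976.5625; ΔPS = ½(365 + 428.75)(133.5 − 125) = 3373.4375.
Government spending = 16 × 428.75 = 6860.
Net change = 2976.5625 + 3373.4375 − 6860 = -510. The loss equals the DWL triangle ½·16·63.75.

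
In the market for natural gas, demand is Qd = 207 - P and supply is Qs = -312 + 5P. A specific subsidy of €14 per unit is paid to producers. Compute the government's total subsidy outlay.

Pre-subsidy: 207 - P = -312 + 5P gives P* = 86.5, Q* = 120.5.
With the subsidy, sellers receive Ps = Pb + 14 for each unit, where Pb is the price buyers pay.
Supply in terms of Pb becomes Qs = -312 + 5(Pb + 14) = -242 + 5Pb. Setting this equal to demand: 207 - Pb = -242 + 5Pb, so Pb = 449/6.
Sellers receive Ps = 449/6 + 14 = 533/6; Q' = 207 − 1·(449/6) = 793/6.
Government outlay = subsidy × quantity = 14 × 793/6 = 5551/3.

Government cost = 5551/3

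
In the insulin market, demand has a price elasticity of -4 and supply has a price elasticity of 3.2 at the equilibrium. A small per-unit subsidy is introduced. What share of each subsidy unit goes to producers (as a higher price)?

For a small subsidy around the equilibrium, the benefit split depends on the relative slopes, which at a point are proportional to the elasticities.
Buyer share = εs/(εs + |εd|) = 3.2/(3.2 + 4) = 4/9; seller share = |εd|/(εs + |εd|) = 5/9.
So producers capture 5/9 of the subsidy.

Producer share = 5/9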